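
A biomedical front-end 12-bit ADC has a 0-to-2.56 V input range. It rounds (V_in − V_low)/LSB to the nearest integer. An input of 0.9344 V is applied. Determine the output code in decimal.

Full-scale span = 2.56 V; LSB = 2.56/2^12 = 0.625 mV.
Input sits at 1495.040 steps above V_low.
So the output code is 1495.

code 1495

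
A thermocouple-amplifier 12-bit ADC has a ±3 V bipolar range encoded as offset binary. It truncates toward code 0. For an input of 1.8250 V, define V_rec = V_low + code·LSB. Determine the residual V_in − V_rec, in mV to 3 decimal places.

1.270 mV

LSB = 6/2^12 = 1.465 mV.
(V_in − V_low)/LSB = (1.8250 − (−3))/0.00146484 = 3293.8667 → code 3293 (floor).
V_rec = (−3) + 3293·0.00146484 = 1.8237305 V.
V_in − V_rec = 0.00126953 V = 1.270 mV.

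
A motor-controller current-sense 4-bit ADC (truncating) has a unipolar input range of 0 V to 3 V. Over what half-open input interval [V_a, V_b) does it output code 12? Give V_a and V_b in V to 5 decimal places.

LSB = 3/2^4 = 187.500 mV.
V_a = V_low + 12·LSB = 2.25 V; V_b = V_low + 13·LSB = 2.4375 V.

[2.25000 V, 2.43750 V)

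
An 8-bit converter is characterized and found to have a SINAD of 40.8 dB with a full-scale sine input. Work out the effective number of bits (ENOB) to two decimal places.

6.49 bits

ENOB = (SINAD − 1.76) / 6.02 = (40.8 − 1.76)/6.02 = 6.485.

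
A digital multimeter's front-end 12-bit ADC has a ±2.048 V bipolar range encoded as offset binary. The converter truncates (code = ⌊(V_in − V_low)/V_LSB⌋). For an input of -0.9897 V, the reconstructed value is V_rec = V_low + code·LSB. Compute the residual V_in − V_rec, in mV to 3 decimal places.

0.300 mV

Step size: 4.096 V ÷ 2^12 = 1.000 mV.
(V_in − V_low)/LSB = (-0.9897 − (−2.048))/0.001 = 1058.3000 → code 1058 (floor).
Reconstructed: -0.99 V.
Error = -0.9897 − (−0.99) = 0.0003 V = 0.300 mV.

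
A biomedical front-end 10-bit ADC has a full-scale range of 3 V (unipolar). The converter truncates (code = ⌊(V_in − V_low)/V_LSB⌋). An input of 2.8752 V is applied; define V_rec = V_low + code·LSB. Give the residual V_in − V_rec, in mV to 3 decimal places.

One LSB is 3 V / 1024 = 2.930 mV.
(2.8752 − 0)/0.00292969 = 981.4016; ⌊·⌋ gives code 981.
Code 981 maps back to 0 + 981×0.00292969 V = 2.8740234 V.
Error = 2.8752 − 2.8740234 = 0.00117656 V = 1.177 mV.

1.177 mV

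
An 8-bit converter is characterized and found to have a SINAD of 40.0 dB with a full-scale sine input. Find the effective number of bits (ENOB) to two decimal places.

6.35 bits

ENOB = (SINAD − 1.76) / 6.02 = (40.0 − 1.76)/6.02 = 6.352.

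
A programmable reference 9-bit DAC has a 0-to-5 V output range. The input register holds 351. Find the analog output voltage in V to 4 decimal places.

LSB = 5 V / 2^9 = 9.766 mV.
V_out = 0 + 351 × 0.00976562 V = 3.42773 V.

3.4277 V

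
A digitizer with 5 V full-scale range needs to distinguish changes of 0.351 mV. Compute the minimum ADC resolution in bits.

Number of steps required ≥ 5 V / 0.351 mV = 14245.01.
Need 2^N ≥ 14245.01; 2^13 = 8192, 2^14 = 16384.
Minimum N = 14.

14 bits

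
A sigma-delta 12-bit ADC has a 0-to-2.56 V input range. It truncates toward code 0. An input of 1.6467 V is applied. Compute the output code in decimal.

Full-scale span = 2.56 V; LSB = 2.56/2^12 = 0.625 mV.
Input sits at 2634.720 steps above V_low.
Floor → code 2634.

code 2634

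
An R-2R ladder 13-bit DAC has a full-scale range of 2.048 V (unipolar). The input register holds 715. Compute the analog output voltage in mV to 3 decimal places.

178.750 mV

LSB = 2.048 V / 2^13 = 250.00 µV.
V_out = 0 + 715 × 0.00025 V = 0.17875 V.
= 178.750 mV.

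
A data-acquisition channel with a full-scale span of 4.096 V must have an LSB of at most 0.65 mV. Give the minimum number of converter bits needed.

13 bits

Number of steps required ≥ 4.096 V / 0.65 mV = 6301.54.
Need 2^N ≥ 6301.54; 2^12 = 4096, 2^13 = 8192.
Minimum N = 13.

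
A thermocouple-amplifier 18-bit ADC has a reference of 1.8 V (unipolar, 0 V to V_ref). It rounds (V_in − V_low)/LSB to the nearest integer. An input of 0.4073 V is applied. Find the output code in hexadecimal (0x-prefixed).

code 0xE7B5 (decimal 59317)

LSB = 1.8 V / 262144 = 6.87 µV.
Input sits at 59317.362 steps above V_low.
Round → code 59317.
In hexadecimal (0x-prefixed): 0xE7B5.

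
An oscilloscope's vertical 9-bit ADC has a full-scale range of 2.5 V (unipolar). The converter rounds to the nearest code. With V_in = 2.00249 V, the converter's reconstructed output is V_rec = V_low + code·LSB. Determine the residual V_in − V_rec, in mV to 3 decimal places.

Step size: 2.5 V ÷ 2^9 = 4.883 mV.
(V_in − V_low)/LSB = (2.00249 − 0)/0.00488281 = 410.1100 → code 410 (round).
Code 410 maps back to 0 + 410×0.00488281 V = 2.0019531 V.
Difference: 0.000536875 V → 0.537 mV.

0.537 mV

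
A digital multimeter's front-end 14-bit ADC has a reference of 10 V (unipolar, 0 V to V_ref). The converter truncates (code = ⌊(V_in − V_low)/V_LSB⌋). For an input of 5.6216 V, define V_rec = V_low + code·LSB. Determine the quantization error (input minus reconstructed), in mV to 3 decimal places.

0.262 mV

LSB = 10/2^14 = 0.610 mV.
(5.6216 − 0)/0.000610352 = 9210.4294; ⌊·⌋ gives code 9210.
Code 9210 maps back to 0 + 9210×0.000610352 V = 5.6213379 V.
V_in − V_rec = 0.000262109 V = 0.262 mV.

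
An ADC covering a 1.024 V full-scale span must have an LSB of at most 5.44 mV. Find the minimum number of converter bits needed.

Number of steps required ≥ 1.024 V / 5.44 mV = 188.24.
Need 2^N ≥ 188.24; 2^7 = 128, 2^8 = 256.
Minimum N = 8.

8 bits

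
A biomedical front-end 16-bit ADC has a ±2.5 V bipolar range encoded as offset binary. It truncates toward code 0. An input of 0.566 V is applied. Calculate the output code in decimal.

LSB = 5 V / 65536 = 76.29 µV.
Input sits at 40186.675 steps above V_low.
⌊·⌋(40186.675) = 40186.

code 40186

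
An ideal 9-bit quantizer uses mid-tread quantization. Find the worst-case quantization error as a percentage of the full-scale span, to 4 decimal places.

0.0977 %

Rounding → worst-case error = ½ LSB = V_FS/2^10, so 100/1024 = 0.0976562 % of full scale.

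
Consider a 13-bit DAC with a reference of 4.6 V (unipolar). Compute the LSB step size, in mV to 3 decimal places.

Full-scale span = 4.6 V.
LSB = 4.6 / 2^13 = 4.6 / 8192 = 0.000561523 V = 0.562 mV.

0.562 mV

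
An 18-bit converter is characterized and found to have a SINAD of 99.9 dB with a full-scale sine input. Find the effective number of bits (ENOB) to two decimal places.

ENOB = (SINAD − 1.76) / 6.02 = (99.9 − 1.76)/6.02 = 16.302.

16.30 bits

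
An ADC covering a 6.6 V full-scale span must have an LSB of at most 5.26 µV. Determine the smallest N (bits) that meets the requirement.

21 bits

Number of steps required ≥ 6.6 V / 5.26 µV = 1254752.85.
Need 2^N ≥ 1254752.85; 2^20 = 1048576, 2^21 = 2097152.
Minimum N = 21.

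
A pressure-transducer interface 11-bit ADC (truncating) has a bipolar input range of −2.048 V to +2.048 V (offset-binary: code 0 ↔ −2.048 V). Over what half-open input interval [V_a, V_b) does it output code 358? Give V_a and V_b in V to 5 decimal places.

LSB = 4.096/2^11 = 2.000 mV.
V_a = V_low + 358·LSB = -1.332 V; V_b = V_low + 359·LSB = -1.33 V.

[-1.33200 V, -1.33000 V)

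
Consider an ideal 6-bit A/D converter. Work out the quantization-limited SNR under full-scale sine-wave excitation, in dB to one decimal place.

SNR ≈ 6.02·N + 1.76 dB = 6.02·6 + 1.76 = 37.88 dB.

37.9 dB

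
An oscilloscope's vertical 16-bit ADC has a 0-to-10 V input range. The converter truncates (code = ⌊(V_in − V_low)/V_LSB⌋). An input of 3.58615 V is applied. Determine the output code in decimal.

code 23502

Full-scale span = 10 V; LSB = 10/2^16 = 152.59 µV.
(3.58615 − 0) / 0.000152588 = 23502.193 LSBs.
So the output code is 23502.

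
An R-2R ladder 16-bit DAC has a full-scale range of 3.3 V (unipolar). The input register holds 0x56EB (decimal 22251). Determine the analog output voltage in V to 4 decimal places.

LSB = 3.3 V / 2^16 = 50.35 µV.
Code 0x56EB = 22251 decimal.
V_out = 0 + 22251 × 5.0354e-05 V = 1.12043 V.

1.1204 V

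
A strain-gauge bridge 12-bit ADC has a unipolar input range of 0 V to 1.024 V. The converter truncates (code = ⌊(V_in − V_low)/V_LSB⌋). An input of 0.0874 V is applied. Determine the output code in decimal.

With 4096 levels over 1.024 V, one step is 250.00 µV.
Input sits at 349.600 steps above V_low.
Floor → code 349.

code 349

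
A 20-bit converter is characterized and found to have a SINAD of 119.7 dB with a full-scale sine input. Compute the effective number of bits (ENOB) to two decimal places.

19.59 bits

ENOB = (SINAD − 1.76) / 6.02 = (119.7 − 1.76)/6.02 = 19.591.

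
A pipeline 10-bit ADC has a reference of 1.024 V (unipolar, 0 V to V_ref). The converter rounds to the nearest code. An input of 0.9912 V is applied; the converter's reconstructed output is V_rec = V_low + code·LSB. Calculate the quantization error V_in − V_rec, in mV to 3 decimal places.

0.200 mV

One LSB is 1.024 V / 1024 = 1.000 mV.
(0.9912 − 0)/0.001 = 991.2000; round gives code 991.
V_rec = 0 + 991·0.001 = 0.991 V.
Error = 0.9912 − 0.991 = 0.0002 V = 0.200 mV.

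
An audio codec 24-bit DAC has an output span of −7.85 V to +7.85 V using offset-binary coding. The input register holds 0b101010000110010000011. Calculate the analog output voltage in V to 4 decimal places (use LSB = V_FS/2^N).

LSB = 15.7 V / 2^24 = 0.94 µV.
Code 0b101010000110010000011 = 1379459 decimal.
V_out = (−7.85) + 1379459 × 9.35793e-07 V = -6.55911 V.

-6.5591 V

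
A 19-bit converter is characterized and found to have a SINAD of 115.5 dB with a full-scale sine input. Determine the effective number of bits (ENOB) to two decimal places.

18.89 bits

ENOB = (SINAD − 1.76) / 6.02 = (115.5 − 1.76)/6.02 = 18.894.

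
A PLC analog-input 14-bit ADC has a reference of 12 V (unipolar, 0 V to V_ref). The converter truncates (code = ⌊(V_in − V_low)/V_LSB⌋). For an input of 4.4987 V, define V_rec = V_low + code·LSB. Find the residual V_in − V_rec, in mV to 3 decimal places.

0.165 mV

LSB = 12/2^14 = 0.732 mV.
Scaled input = 6142.2251 LSBs, so code = 6142.
Code 6142 maps back to 0 + 6142×0.000732422 V = 4.4985352 V.
Error = 4.4987 − 4.4985352 = 0.000164844 V = 0.165 mV.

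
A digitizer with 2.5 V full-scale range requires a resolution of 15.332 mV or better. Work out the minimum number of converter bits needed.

8 bits

Number of steps required ≥ 2.5 V / 15.332 mV = 163.06.
Need 2^N ≥ 163.06; 2^7 = 128, 2^8 = 256.
Minimum N = 8.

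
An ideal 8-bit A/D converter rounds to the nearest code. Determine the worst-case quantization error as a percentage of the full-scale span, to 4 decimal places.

Rounding → worst-case error = ½ LSB = V_FS/2^9, so 100/512 = 0.195312 % of full scale.

0.1953 %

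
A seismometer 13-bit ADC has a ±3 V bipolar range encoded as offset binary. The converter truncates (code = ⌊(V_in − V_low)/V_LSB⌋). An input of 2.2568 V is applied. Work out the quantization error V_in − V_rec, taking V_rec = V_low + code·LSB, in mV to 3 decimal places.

0.208 mV

Step size: 6 V ÷ 2^13 = 0.732 mV.
(V_in − V_low)/LSB = (2.2568 − (−3))/0.000732422 = 7177.2843 → code 7177 (floor).
Reconstructed: 2.2565918 V.
Difference: 0.000208203 V → 0.208 mV.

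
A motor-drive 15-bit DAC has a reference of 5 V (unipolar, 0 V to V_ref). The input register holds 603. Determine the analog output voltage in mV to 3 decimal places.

LSB = 5 V / 2^15 = 152.59 µV.
V_out = 0 + 603 × 0.000152588 V = 0.0920105 V.
= 92.010 mV.

92.010 mV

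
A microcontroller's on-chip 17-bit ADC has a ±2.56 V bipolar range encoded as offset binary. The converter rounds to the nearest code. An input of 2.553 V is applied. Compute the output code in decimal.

LSB = 5.12 V / 131072 = 39.06 µV.
Input sits at 130892.800 steps above V_low.
Round → code 130893.

code 130893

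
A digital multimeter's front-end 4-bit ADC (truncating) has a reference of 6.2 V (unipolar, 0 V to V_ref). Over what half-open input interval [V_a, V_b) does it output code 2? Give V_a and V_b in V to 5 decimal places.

LSB = 6.2/2^4 = 387.500 mV.
V_a = V_low + 2·LSB = 0.775 V; V_b = V_low + 3·LSB = 1.1625 V.

[0.77500 V, 1.16250 V)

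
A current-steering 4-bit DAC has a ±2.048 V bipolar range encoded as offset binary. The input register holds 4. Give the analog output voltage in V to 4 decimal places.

-1.0240 V

LSB = 4.096 V / 2^4 = 256.000 mV.
V_out = (−2.048) + 4 × 0.256 V = -1.024 V.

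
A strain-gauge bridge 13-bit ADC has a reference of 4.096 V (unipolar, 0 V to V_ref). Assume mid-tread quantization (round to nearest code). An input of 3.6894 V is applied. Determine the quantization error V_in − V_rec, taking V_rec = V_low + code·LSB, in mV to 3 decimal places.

-0.100 mV

LSB = 4.096/2^13 = 0.500 mV.
Scaled input = 7378.8000 LSBs, so code = 7379.
Reconstructed: 3.6895 V.
V_in − V_rec = -0.0001 V = -0.100 mV.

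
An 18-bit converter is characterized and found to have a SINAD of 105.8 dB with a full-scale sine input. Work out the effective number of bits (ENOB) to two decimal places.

17.28 bits

ENOB = (SINAD − 1.76) / 6.02 = (105.8 − 1.76)/6.02 = 17.282.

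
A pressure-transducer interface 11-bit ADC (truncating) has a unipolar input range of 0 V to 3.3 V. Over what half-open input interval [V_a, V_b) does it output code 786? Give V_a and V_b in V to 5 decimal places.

LSB = 3.3/2^11 = 1.611 mV.
V_a = V_low + 786·LSB = 1.2665 V; V_b = V_low + 787·LSB = 1.26812 V.

[1.26650 V, 1.26812 V)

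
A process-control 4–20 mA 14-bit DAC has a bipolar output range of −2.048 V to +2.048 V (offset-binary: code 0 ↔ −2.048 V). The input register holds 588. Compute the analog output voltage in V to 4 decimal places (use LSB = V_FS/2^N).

-1.9010 V

LSB = 4.096 V / 2^14 = 250.00 µV.
V_out = (−2.048) + 588 × 0.00025 V = -1.901 V.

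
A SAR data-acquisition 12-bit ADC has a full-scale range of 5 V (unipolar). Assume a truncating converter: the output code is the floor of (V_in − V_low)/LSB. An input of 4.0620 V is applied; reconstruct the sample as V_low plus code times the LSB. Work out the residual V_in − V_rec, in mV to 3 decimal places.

0.721 mV

LSB = 5/2^12 = 1.221 mV.
(V_in − V_low)/LSB = (4.0620 − 0)/0.0012207 = 3327.5904 → code 3327 (floor).
V_rec = 0 + 3327·0.0012207 = 4.0612793 V.
V_in − V_rec = 0.000720703 V = 0.721 mV.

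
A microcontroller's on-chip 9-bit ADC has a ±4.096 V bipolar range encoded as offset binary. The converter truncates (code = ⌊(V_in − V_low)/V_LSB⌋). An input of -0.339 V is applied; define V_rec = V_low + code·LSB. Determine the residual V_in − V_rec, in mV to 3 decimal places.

13.000 mV

LSB = 8.192/2^9 = 16.000 mV.
Scaled input = 234.8125 LSBs, so code = 234.
V_rec = (−4.096) + 234·0.016 = -0.352 V.
Difference: 0.013 V → 13.000 mV.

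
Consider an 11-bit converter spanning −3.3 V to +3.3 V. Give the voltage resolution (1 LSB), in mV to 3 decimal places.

Full-scale span = 6.6 V.
LSB = 6.6 / 2^11 = 6.6 / 2048 = 0.00322266 V = 3.223 mV.

3.223 mV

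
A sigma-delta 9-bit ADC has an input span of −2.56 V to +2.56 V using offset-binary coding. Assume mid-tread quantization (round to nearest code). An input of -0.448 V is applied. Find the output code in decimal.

With 512 levels over 5.12 V, one step is 10.000 mV.
(-0.448 − (−2.56)) / 0.01 = 211.200 LSBs.
So the output code is 211.

code 211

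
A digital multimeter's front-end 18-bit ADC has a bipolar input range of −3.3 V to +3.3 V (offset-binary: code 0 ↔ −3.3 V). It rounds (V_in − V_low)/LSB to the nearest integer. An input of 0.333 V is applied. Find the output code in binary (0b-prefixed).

code 0b100011001110101010 (decimal 144298)

Full-scale span = 6.6 V; LSB = 6.6/2^18 = 25.18 µV.
(V_in − V_low)/LSB = (0.333 − (−3.3)) / 2.5177e-05 = 144298.356.
round(144298.356) = 144298.
In binary (0b-prefixed): 0b100011001110101010.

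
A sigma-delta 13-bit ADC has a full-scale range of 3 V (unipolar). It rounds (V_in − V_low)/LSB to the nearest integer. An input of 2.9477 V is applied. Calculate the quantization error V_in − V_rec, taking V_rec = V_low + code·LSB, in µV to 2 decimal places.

68.16 µV

One LSB is 3 V / 8192 = 366.21 µV.
Scaled input = 8049.1861 LSBs, so code = 8049.
V_rec = 0 + 8049·0.000366211 = 2.9476318 V.
Error = 2.9477 − 2.9476318 = 6.81641e-05 V = 68.16 µV.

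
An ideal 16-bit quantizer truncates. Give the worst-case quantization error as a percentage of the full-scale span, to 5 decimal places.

Truncating → worst-case error = 1 LSB = V_FS/2^16, so 100/65536 = 0.00152588 % of full scale.

0.00153 %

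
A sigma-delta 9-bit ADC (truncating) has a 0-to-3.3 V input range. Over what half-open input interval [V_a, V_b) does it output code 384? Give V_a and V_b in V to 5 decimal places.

[2.47500 V, 2.48145 V)

LSB = 3.3/2^9 = 6.445 mV.
V_a = V_low + 384·LSB = 2.475 V; V_b = V_low + 385·LSB = 2.48145 V.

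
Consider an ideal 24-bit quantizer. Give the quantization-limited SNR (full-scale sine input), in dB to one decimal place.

SNR ≈ 6.02·N + 1.76 dB = 6.02·24 + 1.76 = 146.24 dB.

146.2 dB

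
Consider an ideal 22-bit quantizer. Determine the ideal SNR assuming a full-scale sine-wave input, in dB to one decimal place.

134.2 dB

SNR ≈ 6.02·N + 1.76 dB = 6.02·22 + 1.76 = 134.20 dB.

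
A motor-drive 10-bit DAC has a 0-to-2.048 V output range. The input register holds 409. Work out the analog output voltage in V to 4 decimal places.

LSB = 2.048 V / 2^10 = 2.000 mV.
V_out = 0 + 409 × 0.002 V = 0.818 V.

0.8180 V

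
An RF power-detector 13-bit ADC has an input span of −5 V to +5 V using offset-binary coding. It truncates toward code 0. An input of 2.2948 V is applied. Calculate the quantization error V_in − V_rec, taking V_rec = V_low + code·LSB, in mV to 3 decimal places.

LSB = 10/2^13 = 1.221 mV.
(2.2948 − (−5))/0.0012207 = 5975.9002; ⌊·⌋ gives code 5975.
Code 5975 maps back to (−5) + 5975×0.0012207 V = 2.2937012 V.
V_in − V_rec = 0.00109883 V = 1.099 mV.

1.099 mV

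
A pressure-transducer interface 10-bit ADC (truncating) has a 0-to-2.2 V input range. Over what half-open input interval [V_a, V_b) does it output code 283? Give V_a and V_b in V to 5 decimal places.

LSB = 2.2/2^10 = 2.148 mV.
V_a = V_low + 283·LSB = 0.608008 V; V_b = V_low + 284·LSB = 0.610156 V.

[0.60801 V, 0.61016 V)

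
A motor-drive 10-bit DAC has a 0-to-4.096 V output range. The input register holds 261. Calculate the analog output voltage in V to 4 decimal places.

1.0440 V

LSB = 4.096 V / 2^10 = 4.000 mV.
V_out = 0 + 261 × 0.004 V = 1.044 V.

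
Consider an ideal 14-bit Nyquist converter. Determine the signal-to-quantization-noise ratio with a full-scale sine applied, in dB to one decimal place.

SNR ≈ 6.02·N + 1.76 dB = 6.02·14 + 1.76 = 86.04 dB.

86.0 dB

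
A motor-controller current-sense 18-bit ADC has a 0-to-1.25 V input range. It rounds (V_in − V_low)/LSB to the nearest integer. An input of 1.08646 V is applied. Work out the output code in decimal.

With 262144 levels over 1.25 V, one step is 4.77 µV.
(1.08646 − 0) / 4.76837e-06 = 227847.176 LSBs.
So the output code is 227847.

code 227847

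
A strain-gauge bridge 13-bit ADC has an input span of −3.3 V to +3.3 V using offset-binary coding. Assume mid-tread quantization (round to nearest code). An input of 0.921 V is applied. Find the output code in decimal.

With 8192 levels over 6.6 V, one step is 0.806 mV.
Input sits at 5239.156 steps above V_low.
Round → code 5239.

code 5239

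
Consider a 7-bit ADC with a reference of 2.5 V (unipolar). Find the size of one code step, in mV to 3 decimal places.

19.531 mV

Full-scale span = 2.5 V.
LSB = 2.5 / 2^7 = 2.5 / 128 = 0.0195312 V = 19.531 mV.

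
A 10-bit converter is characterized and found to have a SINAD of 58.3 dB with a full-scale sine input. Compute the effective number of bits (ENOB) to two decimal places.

9.39 bits

ENOB = (SINAD − 1.76) / 6.02 = (58.3 − 1.76)/6.02 = 9.392.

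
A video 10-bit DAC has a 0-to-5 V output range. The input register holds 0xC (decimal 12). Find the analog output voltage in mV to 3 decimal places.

58.594 mV

LSB = 5 V / 2^10 = 4.883 mV.
Code 0xC = 12 decimal.
V_out = 0 + 12 × 0.00488281 V = 0.0585938 V.
= 58.594 mV.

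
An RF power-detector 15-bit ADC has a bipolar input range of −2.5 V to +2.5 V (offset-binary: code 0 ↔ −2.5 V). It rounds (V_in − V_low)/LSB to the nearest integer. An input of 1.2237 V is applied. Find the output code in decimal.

Full-scale span = 5 V; LSB = 5/2^15 = 152.59 µV.
(V_in − V_low)/LSB = (1.2237 − (−2.5)) / 0.000152588 = 24403.640.
So the output code is 24404.

code 24404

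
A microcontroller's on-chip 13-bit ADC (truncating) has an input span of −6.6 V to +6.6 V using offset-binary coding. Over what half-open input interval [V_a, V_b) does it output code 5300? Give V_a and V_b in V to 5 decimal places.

[1.94004 V, 1.94165 V)

LSB = 13.2/2^13 = 1.611 mV.
V_a = V_low + 5300·LSB = 1.94004 V; V_b = V_low + 5301·LSB = 1.94165 V.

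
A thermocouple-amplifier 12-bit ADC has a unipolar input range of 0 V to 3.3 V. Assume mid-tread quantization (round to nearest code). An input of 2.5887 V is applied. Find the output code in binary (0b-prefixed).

With 4096 levels over 3.3 V, one step is 0.806 mV.
(V_in − V_low)/LSB = (2.5887 − 0) / 0.000805664 = 3213.126.
round(3213.126) = 3213.
In binary (0b-prefixed): 0b110010001101.

code 0b110010001101 (decimal 3213)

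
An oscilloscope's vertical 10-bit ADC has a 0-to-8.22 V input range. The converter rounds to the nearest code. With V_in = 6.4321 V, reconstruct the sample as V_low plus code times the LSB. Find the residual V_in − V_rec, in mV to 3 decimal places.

2.198 mV

LSB = 8.22/2^10 = 8.027 mV.
Scaled input = 801.2738 LSBs, so code = 801.
Code 801 maps back to 0 + 801×0.00802734 V = 6.4299023 V.
Error = 6.4321 − 6.4299023 = 0.00219766 V = 2.198 mV.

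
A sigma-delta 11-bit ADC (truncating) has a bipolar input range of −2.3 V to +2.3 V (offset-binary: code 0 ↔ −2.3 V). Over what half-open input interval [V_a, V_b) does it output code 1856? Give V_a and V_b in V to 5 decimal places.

LSB = 4.6/2^11 = 2.246 mV.
V_a = V_low + 1856·LSB = 1.86875 V; V_b = V_low + 1857·LSB = 1.871 V.

[1.86875 V, 1.87100 V)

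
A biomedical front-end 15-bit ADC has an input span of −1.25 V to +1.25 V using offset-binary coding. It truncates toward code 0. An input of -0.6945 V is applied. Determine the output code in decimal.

code 7281

Full-scale span = 2.5 V; LSB = 2.5/2^15 = 76.29 µV.
(-0.6945 − (−1.25)) / 7.62939e-05 = 7281.050 LSBs.
Floor → code 7281.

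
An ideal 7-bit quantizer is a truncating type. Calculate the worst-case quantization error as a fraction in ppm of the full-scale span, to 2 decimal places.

Truncating → worst-case error = 1 LSB = V_FS/2^7, so 1e+06/128 = 7812.5 ppm of full scale.

7812.50 ppm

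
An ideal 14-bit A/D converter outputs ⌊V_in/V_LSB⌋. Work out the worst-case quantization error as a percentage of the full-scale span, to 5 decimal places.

0.00610 %

Truncating → worst-case error = 1 LSB = V_FS/2^14, so 100/16384 = 0.00610352 % of full scale.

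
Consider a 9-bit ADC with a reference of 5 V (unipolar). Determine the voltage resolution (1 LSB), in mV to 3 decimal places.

9.766 mV

Full-scale span = 5 V.
LSB = 5 / 2^9 = 5 / 512 = 0.00976562 V = 9.766 mV.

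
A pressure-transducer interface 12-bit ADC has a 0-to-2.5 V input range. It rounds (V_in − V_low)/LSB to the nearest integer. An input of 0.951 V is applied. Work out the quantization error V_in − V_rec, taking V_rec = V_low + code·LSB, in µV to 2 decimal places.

One LSB is 2.5 V / 4096 = 0.610 mV.
(0.951 − 0)/0.000610352 = 1558.1184; round gives code 1558.
V_rec = 0 + 1558·0.000610352 = 0.95092773 V.
V_in − V_rec = 7.22656e-05 V = 72.27 µV.

72.27 µV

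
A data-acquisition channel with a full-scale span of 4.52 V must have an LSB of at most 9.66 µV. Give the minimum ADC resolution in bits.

Number of steps required ≥ 4.52 V / 9.66 µV = 467908.90.
Need 2^N ≥ 467908.90; 2^18 = 262144, 2^19 = 524288.
Minimum N = 19.

19 bits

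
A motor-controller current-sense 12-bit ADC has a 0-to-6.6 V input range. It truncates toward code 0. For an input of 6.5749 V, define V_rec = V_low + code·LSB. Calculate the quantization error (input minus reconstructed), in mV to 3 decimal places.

One LSB is 6.6 V / 4096 = 1.611 mV.
(6.5749 − 0)/0.00161133 = 4080.4228; ⌊·⌋ gives code 4080.
Reconstructed: 6.5742188 V.
V_in − V_rec = 0.00068125 V = 0.681 mV.

0.681 mV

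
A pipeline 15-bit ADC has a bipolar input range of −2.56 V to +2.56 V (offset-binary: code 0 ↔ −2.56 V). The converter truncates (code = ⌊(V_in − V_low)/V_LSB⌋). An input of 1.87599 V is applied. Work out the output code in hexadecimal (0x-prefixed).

code 0x6EE6 (decimal 28390)

Full-scale span = 5.12 V; LSB = 5.12/2^15 = 156.25 µV.
(V_in − V_low)/LSB = (1.87599 − (−2.56)) / 0.00015625 = 28390.336.
⌊·⌋(28390.336) = 28390.
In hexadecimal (0x-prefixed): 0x6EE6.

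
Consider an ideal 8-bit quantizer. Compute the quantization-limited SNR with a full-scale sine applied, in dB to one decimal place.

SNR ≈ 6.02·N + 1.76 dB = 6.02·8 + 1.76 = 49.92 dB.

49.9 dB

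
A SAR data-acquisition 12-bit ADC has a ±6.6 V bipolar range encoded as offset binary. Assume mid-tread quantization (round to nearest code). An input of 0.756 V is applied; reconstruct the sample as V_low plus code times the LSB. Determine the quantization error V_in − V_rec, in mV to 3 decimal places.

One LSB is 13.2 V / 4096 = 3.223 mV.
Scaled input = 2282.5891 LSBs, so code = 2283.
Code 2283 maps back to (−6.6) + 2283×0.00322266 V = 0.75732422 V.
V_in − V_rec = -0.00132422 V = -1.324 mV.

-1.324 mV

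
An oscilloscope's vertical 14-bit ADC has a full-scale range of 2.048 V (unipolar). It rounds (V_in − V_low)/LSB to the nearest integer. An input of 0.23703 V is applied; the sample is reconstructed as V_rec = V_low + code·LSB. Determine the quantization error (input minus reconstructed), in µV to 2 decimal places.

30.00 µV

Step size: 2.048 V ÷ 2^14 = 125.00 µV.
(0.23703 − 0)/0.000125 = 1896.2400; round gives code 1896.
V_rec = 0 + 1896·0.000125 = 0.237 V.
V_in − V_rec = 3e-05 V = 30.00 µV.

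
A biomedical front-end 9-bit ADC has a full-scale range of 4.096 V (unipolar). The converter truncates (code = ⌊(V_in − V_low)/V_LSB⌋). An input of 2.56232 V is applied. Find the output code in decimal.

LSB = 4.096 V / 512 = 8.000 mV.
(2.56232 − 0) / 0.008 = 320.290 LSBs.
So the output code is 320.

code 320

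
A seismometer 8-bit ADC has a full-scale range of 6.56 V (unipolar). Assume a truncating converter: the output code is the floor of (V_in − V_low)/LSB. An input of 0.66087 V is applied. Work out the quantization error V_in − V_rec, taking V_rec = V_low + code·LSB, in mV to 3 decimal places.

20.245 mV

LSB = 6.56/2^8 = 25.625 mV.
(0.66087 − 0)/0.025625 = 25.7900; ⌊·⌋ gives code 25.
Code 25 maps back to 0 + 25×0.025625 V = 0.640625 V.
Error = 0.66087 − 0.640625 = 0.020245 V = 20.245 mV.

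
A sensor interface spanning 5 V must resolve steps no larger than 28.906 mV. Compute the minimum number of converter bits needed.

Number of steps required ≥ 5 V / 28.906 mV = 172.97.
Need 2^N ≥ 172.97; 2^7 = 128, 2^8 = 256.
Minimum N = 8.

8 bits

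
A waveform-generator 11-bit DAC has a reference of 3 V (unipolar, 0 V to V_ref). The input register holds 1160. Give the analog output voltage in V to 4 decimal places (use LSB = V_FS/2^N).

1.6992 V

LSB = 3 V / 2^11 = 1.465 mV.
V_out = 0 + 1160 × 0.00146484 V = 1.69922 V.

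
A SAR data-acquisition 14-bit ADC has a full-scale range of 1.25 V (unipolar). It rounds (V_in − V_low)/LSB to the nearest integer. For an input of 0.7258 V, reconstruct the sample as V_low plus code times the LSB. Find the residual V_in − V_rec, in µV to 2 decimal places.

Step size: 1.25 V ÷ 2^14 = 76.29 µV.
Scaled input = 9513.2058 LSBs, so code = 9513.
Reconstructed: 0.7257843 V.
Error = 0.7258 − 0.7257843 = 1.56982e-05 V = 15.70 µV.

15.70 µV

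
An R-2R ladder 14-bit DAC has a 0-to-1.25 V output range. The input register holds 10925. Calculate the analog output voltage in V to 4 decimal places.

0.8335 V

LSB = 1.25 V / 2^14 = 76.29 µV.
V_out = 0 + 10925 × 7.62939e-05 V = 0.833511 V.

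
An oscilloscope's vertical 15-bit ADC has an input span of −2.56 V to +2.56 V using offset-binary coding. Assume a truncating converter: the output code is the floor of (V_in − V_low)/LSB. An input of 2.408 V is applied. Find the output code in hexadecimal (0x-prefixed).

Full-scale span = 5.12 V; LSB = 5.12/2^15 = 156.25 µV.
Input sits at 31795.200 steps above V_low.
⌊·⌋(31795.200) = 31795.
In hexadecimal (0x-prefixed): 0x7C33.

code 0x7C33 (decimal 31795)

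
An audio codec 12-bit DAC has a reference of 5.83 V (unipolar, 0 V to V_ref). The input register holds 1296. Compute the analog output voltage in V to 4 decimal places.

LSB = 5.83 V / 2^12 = 1.423 mV.
V_out = 0 + 1296 × 0.00142334 V = 1.84465 V.

1.8446 V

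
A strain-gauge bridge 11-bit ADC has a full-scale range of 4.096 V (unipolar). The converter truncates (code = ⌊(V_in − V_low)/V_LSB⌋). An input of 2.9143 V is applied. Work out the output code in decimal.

With 2048 levels over 4.096 V, one step is 2.000 mV.
Input sits at 1457.150 steps above V_low.
So the output code is 1457.

code 1457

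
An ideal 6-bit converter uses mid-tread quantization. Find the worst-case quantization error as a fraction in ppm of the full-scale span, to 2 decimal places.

Rounding → worst-case error = ½ LSB = V_FS/2^7, so 1e+06/128 = 7812.5 ppm of full scale.

7812.50 ppm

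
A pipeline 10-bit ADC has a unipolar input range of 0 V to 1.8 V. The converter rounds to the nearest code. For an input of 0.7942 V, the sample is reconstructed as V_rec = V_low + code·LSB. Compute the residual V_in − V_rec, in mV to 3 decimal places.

-0.331 mV

LSB = 1.8/2^10 = 1.758 mV.
Scaled input = 451.8116 LSBs, so code = 452.
Reconstructed: 0.79453125 V.
Difference: -0.00033125 V → -0.331 mV.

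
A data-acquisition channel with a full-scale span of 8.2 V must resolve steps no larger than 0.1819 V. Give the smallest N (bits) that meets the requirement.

6 bits

Number of steps required ≥ 8.2 V / 0.1819 V = 45.08.
Need 2^N ≥ 45.08; 2^5 = 32, 2^6 = 64.
Minimum N = 6.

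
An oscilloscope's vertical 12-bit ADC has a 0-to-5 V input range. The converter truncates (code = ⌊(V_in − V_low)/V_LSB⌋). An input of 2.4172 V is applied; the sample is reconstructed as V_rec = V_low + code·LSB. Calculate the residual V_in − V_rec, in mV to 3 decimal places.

One LSB is 5 V / 4096 = 1.221 mV.
Scaled input = 1980.1702 LSBs, so code = 1980.
V_rec = 0 + 1980·0.0012207 = 2.4169922 V.
Difference: 0.000207812 V → 0.208 mV.

0.208 mV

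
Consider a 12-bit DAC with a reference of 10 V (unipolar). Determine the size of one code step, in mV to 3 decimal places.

Full-scale span = 10 V.
LSB = 10 / 2^12 = 10 / 4096 = 0.00244141 V = 2.441 mV.

2.441 mV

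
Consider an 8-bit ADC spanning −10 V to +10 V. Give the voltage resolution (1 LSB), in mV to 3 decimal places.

Full-scale span = 20 V.
LSB = 20 / 2^8 = 20 / 256 = 0.078125 V = 78.125 mV.

78.125 mV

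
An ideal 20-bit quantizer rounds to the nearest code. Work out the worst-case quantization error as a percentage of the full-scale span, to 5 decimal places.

Rounding → worst-case error = ½ LSB = V_FS/2^21, so 100/2097152 = 4.76837e-05 % of full scale.

0.00005 %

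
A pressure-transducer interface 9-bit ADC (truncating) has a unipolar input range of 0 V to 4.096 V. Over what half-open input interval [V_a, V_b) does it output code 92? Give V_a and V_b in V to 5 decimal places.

LSB = 4.096/2^9 = 8.000 mV.
V_a = V_low + 92·LSB = 0.736 V; V_b = V_low + 93·LSB = 0.744 V.

[0.73600 V, 0.74400 V)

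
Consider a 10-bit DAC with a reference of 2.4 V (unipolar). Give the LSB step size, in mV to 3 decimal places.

Full-scale span = 2.4 V.
LSB = 2.4 / 2^10 = 2.4 / 1024 = 0.00234375 V = 2.344 mV.

2.344 mV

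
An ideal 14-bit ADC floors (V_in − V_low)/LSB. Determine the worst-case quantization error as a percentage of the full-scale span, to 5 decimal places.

0.00610 %

Truncating → worst-case error = 1 LSB = V_FS/2^14, so 100/16384 = 0.00610352 % of full scale.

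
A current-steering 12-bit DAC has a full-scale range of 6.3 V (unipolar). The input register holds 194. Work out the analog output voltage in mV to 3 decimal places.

LSB = 6.3 V / 2^12 = 1.538 mV.
V_out = 0 + 194 × 0.00153809 V = 0.298389 V.
= 298.389 mV.

298.389 mV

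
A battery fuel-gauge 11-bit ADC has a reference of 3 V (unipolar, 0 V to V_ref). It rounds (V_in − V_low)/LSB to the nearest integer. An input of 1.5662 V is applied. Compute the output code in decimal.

LSB = 3 V / 2048 = 1.465 mV.
(1.5662 − 0) / 0.00146484 = 1069.193 LSBs.
So the output code is 1069.

code 1069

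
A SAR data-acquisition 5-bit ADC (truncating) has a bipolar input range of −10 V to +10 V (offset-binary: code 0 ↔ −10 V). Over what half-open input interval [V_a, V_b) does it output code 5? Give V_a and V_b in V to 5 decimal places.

LSB = 20/2^5 = 0.6250 V.
V_a = V_low + 5·LSB = -6.875 V; V_b = V_low + 6·LSB = -6.25 V.

[-6.87500 V, -6.25000 V)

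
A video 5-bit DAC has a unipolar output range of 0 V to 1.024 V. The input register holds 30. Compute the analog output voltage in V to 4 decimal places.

LSB = 1.024 V / 2^5 = 32.000 mV.
V_out = 0 + 30 × 0.032 V = 0.96 V.

0.9600 V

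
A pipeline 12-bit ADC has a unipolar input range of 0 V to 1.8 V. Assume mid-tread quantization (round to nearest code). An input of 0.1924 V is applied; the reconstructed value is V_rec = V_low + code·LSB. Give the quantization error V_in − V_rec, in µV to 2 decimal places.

-80.47 µV

LSB = 1.8/2^12 = 439.45 µV.
(V_in − V_low)/LSB = (0.1924 − 0)/0.000439453 = 437.8169 → code 438 (round).
Code 438 maps back to 0 + 438×0.000439453 V = 0.19248047 V.
Error = 0.1924 − 0.19248047 = -8.04688e-05 V = -80.47 µV.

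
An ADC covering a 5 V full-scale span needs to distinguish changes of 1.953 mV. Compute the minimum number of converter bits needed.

12 bits

Number of steps required ≥ 5 V / 1.953 mV = 2560.16.
Need 2^N ≥ 2560.16; 2^11 = 2048, 2^12 = 4096.
Minimum N = 12.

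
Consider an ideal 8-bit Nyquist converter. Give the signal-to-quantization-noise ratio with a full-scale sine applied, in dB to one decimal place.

49.9 dB

SNR ≈ 6.02·N + 1.76 dB = 6.02·8 + 1.76 = 49.92 dB.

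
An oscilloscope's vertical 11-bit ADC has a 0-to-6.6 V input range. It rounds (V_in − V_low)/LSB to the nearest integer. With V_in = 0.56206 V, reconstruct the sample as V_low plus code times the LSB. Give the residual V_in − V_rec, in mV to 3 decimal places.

LSB = 6.6/2^11 = 3.223 mV.
(V_in − V_low)/LSB = (0.56206 − 0)/0.00322266 = 174.4089 → code 174 (round).
Code 174 maps back to 0 + 174×0.00322266 V = 0.56074219 V.
Error = 0.56206 − 0.56074219 = 0.00131781 V = 1.318 mV.

1.318 mV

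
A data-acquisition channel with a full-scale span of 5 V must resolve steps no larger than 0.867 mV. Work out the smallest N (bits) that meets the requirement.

Number of steps required ≥ 5 V / 0.867 mV = 5767.01.
Need 2^N ≥ 5767.01; 2^12 = 4096, 2^13 = 8192.
Minimum N = 13.

13 bits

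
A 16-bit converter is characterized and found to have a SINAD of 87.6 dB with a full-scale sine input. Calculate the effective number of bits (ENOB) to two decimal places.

ENOB = (SINAD − 1.76) / 6.02 = (87.6 − 1.76)/6.02 = 14.259.

14.26 bits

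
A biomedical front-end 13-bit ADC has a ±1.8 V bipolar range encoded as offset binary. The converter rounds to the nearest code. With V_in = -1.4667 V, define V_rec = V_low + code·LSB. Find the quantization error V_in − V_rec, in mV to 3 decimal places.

LSB = 3.6/2^13 = 439.45 µV.
(-1.4667 − (−1.8))/0.000439453 = 758.4427; round gives code 758.
Reconstructed: -1.4668945 V.
Difference: 0.000194531 V → 0.195 mV.

0.195 mV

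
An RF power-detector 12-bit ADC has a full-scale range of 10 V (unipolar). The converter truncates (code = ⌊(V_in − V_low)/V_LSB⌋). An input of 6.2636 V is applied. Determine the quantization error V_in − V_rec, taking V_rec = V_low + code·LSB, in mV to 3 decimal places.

1.393 mV

One LSB is 10 V / 4096 = 2.441 mV.
(6.2636 − 0)/0.00244141 = 2565.5706; ⌊·⌋ gives code 2565.
Code 2565 maps back to 0 + 2565×0.00244141 V = 6.262207 V.
V_in − V_rec = 0.00139297 V = 1.393 mV.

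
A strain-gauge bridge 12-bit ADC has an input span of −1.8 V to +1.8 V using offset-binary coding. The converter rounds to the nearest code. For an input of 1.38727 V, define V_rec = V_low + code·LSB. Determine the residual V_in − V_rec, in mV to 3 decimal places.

0.356 mV

Step size: 3.6 V ÷ 2^12 = 0.879 mV.
Scaled input = 3626.4050 LSBs, so code = 3626.
V_rec = (−1.8) + 3626·0.000878906 = 1.3869141 V.
Difference: 0.000355938 V → 0.356 mV.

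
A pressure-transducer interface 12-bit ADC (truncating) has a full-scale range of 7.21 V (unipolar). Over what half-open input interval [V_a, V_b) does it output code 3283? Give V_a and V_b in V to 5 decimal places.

[5.77891 V, 5.78067 V)

LSB = 7.21/2^12 = 1.760 mV.
V_a = V_low + 3283·LSB = 5.77891 V; V_b = V_low + 3284·LSB = 5.78067 V.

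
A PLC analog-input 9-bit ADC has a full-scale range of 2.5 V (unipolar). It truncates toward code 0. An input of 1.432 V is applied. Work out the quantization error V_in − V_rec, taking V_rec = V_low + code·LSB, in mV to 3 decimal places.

1.336 mV

One LSB is 2.5 V / 512 = 4.883 mV.
Scaled input = 293.2736 LSBs, so code = 293.
V_rec = 0 + 293·0.00488281 = 1.4306641 V.
Difference: 0.00133594 V → 1.336 mV.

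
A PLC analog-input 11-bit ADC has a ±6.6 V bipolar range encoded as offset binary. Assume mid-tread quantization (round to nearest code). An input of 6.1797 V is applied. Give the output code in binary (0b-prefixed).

code 0b11110111111 (decimal 1983)

LSB = 13.2 V / 2048 = 6.445 mV.
(6.1797 − (−6.6)) / 0.00644531 = 1982.790 LSBs.
Round → code 1983.
In binary (0b-prefixed): 0b11110111111.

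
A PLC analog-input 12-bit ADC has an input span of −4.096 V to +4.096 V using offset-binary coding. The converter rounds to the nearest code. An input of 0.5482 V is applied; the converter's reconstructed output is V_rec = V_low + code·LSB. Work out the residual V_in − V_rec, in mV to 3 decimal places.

One LSB is 8.192 V / 4096 = 2.000 mV.
(V_in − V_low)/LSB = (0.5482 − (−4.096))/0.002 = 2322.1000 → code 2322 (round).
Reconstructed: 0.548 V.
Difference: 0.0002 V → 0.200 mV.

0.200 mV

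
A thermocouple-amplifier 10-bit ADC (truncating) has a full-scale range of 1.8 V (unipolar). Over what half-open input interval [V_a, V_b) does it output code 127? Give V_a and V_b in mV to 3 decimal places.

LSB = 1.8/2^10 = 1.758 mV.
V_a = V_low + 127·LSB = 0.223242 V; V_b = V_low + 128·LSB = 0.225 V.

[223.242 mV, 225.000 mV)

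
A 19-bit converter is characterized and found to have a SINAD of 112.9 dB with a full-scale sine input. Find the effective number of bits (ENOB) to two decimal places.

18.46 bits

ENOB = (SINAD − 1.76) / 6.02 = (112.9 − 1.76)/6.02 = 18.462.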